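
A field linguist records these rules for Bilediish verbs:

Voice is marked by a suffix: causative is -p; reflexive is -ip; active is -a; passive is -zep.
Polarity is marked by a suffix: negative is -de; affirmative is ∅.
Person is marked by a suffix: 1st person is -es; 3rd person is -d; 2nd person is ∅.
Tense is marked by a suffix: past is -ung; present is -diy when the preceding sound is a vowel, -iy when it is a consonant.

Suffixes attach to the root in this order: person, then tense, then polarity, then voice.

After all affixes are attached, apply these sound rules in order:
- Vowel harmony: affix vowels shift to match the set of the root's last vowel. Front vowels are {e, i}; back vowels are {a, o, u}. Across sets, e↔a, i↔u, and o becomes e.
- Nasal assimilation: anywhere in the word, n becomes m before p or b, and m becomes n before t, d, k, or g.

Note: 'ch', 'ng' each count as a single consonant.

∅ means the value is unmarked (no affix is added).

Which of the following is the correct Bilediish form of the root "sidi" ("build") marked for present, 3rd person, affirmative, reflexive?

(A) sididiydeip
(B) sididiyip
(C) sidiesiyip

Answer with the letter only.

B

Attach person 3rd person -d → sidid.
Attach tense present -iy (after consonant 'd') → sididiy.
polarity = affirmative: zero marking, form stays sididiy.
Attach voice reflexive -ip → sididiyip.
Vowel harmony: no change.
Nasal assimilation: no change.
So the correct form is sididiyip, option (B).
(C) sidiesiyip is wrong: it uses 1st person instead of 3rd person for person.
(A) sididiydeip is wrong: it uses negative instead of affirmative for polarity.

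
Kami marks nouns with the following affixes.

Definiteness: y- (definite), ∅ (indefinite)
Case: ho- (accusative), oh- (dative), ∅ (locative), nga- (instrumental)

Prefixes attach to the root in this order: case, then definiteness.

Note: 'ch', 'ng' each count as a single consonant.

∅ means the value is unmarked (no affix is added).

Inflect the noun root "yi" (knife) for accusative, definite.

Attach case accusative ho- → hoyi.
Attach definiteness definite y- → yhoyi.

yhoyi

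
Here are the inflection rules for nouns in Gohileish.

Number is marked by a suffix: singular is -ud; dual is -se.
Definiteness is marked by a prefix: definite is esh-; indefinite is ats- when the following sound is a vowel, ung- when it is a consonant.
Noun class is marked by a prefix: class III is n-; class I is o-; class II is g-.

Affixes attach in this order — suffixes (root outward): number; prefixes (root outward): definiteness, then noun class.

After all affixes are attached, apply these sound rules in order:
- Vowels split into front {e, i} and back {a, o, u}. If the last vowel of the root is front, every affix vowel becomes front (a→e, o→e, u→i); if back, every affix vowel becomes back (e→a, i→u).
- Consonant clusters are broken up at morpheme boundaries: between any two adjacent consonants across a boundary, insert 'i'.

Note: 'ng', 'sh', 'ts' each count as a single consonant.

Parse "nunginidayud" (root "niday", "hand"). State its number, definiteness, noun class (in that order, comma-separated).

singular, indefinite, class III

Segment: n-ung-niday-ud.
number: -ud → singular.
definiteness: ats/ung- → indefinite.
noun class: n- → class III.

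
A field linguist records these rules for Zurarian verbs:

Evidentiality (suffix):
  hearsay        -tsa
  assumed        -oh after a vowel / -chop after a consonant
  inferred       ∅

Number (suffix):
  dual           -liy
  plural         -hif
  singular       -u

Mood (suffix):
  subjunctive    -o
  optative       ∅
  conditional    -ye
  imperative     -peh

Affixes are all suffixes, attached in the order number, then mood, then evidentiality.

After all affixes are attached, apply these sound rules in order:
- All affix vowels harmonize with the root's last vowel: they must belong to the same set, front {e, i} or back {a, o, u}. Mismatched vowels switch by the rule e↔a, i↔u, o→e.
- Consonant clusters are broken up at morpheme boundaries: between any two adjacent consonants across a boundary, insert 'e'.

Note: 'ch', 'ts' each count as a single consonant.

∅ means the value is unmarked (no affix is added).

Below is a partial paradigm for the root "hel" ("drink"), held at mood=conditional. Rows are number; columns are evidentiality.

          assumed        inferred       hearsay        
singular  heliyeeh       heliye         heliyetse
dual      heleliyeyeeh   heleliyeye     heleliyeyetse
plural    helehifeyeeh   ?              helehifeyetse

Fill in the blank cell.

Attach number plural -hif → helhif.
Attach mood conditional -ye → helhifye.
evidentiality = inferred: zero marking, form stays helhifye.
Vowel harmony: no change.
Apply epenthesis: helhifye → helehifeye.

helehifeye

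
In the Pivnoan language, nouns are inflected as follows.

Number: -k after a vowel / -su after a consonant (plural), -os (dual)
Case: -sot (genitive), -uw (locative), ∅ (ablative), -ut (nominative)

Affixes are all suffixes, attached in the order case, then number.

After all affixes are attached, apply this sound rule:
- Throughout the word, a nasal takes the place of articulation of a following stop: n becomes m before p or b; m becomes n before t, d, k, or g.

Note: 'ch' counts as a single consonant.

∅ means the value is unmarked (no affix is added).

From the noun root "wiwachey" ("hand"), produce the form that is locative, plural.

wiwacheyuwsu

Attach case locative -uw → wiwacheyuw.
Attach number plural -su (after consonant 'w') → wiwacheyuwsu.
Nasal assimilation: no change.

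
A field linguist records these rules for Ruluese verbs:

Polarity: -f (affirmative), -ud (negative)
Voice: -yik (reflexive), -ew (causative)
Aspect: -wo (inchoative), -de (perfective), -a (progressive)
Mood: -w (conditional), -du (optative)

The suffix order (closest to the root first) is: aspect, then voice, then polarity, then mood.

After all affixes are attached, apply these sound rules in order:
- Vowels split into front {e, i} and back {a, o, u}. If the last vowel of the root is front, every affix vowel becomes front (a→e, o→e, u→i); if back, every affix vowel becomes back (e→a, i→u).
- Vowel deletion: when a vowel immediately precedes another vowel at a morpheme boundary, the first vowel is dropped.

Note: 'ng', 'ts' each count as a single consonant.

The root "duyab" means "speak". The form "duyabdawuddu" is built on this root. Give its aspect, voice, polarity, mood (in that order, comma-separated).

perfective, causative, negative, optative

Segment: duyab-de-ew-ud-du.
aspect: -de → perfective.
voice: -ew → causative.
polarity: -ud → negative.
mood: -du → optative.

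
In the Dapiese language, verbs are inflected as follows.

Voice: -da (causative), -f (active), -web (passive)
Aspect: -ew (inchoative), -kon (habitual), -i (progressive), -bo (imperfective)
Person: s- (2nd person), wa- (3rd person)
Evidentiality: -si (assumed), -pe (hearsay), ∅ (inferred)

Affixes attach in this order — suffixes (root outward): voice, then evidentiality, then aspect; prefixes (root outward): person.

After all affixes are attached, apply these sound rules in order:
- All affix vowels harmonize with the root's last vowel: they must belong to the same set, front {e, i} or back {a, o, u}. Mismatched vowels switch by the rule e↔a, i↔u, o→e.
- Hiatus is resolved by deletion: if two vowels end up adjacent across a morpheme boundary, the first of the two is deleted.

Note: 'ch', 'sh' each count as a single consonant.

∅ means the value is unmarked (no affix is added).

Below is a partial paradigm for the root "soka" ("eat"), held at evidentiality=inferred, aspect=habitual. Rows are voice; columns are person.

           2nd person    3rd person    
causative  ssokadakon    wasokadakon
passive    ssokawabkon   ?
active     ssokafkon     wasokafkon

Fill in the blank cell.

wasokawabkon

Attach voice passive -web → sokaweb.
evidentiality = inferred: zero marking, form stays sokaweb.
Attach person 3rd person wa- → wasokaweb.
Attach aspect habitual -kon → wasokawebkon.
Apply vowel harmony: wasokawebkon → wasokawabkon.
Vowel deletion: no change.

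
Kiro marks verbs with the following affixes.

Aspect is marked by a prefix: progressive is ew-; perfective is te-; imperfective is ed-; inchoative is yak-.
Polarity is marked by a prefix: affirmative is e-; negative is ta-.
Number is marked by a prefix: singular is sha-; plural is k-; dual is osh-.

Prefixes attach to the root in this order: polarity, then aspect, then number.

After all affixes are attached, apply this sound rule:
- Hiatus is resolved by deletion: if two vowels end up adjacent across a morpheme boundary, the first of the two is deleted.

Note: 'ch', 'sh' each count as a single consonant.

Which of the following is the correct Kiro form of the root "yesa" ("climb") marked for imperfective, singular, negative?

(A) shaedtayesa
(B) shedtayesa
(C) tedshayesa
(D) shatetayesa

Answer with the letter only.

Attach polarity negative ta- → tayesa.
Attach aspect imperfective ed- → edtayesa.
Attach number singular sha- → shaedtayesa.
Apply vowel deletion: shaedtayesa → shedtayesa.
So the correct form is shedtayesa, option (B).
(C) tedshayesa is wrong: it has the affixes in the wrong order.
(A) shaedtayesa is wrong: it fails to apply the sound rule(s).
(D) shatetayesa is wrong: it uses perfective instead of imperfective for aspect.

B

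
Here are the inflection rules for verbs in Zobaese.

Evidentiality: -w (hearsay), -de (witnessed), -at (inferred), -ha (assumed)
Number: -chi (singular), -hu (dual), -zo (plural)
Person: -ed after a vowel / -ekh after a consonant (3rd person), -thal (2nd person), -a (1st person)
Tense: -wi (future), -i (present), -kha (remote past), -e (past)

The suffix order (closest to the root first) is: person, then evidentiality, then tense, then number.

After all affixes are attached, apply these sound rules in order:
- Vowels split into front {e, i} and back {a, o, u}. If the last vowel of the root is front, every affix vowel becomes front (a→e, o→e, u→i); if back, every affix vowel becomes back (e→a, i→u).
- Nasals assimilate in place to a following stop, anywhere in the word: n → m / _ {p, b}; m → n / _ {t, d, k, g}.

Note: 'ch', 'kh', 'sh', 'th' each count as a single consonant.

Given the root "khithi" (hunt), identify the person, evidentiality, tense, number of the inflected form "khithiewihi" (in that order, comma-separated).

1st person, hearsay, present, dual

Segment: khithi-a-w-i-hu.
person: -a → 1st person.
evidentiality: -w → hearsay.
tense: -i → present.
number: -hu → dual.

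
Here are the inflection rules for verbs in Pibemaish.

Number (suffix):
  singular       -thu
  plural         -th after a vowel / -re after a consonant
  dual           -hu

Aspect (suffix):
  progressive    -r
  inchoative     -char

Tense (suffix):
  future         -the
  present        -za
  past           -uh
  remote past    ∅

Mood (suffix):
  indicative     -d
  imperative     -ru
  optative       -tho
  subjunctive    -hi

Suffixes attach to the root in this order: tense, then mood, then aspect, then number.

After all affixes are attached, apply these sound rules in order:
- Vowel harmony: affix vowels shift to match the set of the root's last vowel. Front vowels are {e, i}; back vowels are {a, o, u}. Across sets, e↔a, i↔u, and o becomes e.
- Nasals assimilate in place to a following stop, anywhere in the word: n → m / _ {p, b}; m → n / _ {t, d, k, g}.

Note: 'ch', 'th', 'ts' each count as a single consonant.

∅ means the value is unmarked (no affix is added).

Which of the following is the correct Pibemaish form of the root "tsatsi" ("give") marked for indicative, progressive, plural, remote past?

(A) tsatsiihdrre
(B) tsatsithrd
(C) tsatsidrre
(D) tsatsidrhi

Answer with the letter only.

tense = remote past: zero marking, form stays tsatsi.
Attach mood indicative -d → tsatsid.
Attach aspect progressive -r → tsatsidr.
Attach number plural -re (after consonant 'r') → tsatsidrre.
Vowel harmony: no change.
Nasal assimilation: no change.
So the correct form is tsatsidrre, option (C).
(B) tsatsithrd is wrong: it has the affixes in the wrong order.
(A) tsatsiihdrre is wrong: it uses past instead of remote past for tense.
(D) tsatsidrhi is wrong: it uses dual instead of plural for number.

C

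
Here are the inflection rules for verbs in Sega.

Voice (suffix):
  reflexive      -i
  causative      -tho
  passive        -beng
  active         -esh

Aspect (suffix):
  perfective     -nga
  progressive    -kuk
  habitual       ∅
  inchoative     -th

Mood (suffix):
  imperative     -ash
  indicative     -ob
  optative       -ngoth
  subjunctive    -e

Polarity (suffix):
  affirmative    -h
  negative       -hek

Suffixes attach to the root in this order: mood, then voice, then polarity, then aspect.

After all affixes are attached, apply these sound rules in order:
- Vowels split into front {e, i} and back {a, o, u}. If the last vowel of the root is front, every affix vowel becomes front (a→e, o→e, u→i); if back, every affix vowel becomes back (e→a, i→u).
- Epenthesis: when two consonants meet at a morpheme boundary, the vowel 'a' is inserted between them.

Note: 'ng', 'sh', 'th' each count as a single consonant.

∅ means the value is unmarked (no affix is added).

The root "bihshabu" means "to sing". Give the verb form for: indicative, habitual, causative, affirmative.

bihshabuobathoh

Attach mood indicative -ob → bihshabuob.
Attach voice causative -tho → bihshabuobtho.
Attach polarity affirmative -h → bihshabuobthoh.
aspect = habitual: zero marking, form stays bihshabuobthoh.
Vowel harmony: no change.
Apply epenthesis: bihshabuobthoh → bihshabuobathoh.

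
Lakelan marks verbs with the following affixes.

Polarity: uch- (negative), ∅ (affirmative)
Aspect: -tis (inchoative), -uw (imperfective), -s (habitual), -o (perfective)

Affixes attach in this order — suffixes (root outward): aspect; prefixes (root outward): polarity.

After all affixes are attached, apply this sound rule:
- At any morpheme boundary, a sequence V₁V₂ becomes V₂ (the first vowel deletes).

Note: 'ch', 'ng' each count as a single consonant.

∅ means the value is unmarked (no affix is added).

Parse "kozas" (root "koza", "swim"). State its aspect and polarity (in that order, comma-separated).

Segment: koza-s.
aspect: -s → habitual.
polarity: ∅ → affirmative.

habitual, affirmative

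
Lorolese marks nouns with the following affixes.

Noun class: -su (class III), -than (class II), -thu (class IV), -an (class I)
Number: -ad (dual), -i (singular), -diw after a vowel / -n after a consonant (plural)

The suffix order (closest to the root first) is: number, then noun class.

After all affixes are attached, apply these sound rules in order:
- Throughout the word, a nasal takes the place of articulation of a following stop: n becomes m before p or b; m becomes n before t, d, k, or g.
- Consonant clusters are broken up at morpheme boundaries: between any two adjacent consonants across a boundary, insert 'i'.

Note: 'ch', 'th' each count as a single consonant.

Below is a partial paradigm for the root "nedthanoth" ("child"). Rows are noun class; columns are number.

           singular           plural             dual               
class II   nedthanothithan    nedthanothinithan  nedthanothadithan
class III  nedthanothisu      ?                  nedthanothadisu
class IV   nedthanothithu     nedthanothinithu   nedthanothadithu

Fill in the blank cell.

Attach number plural -n (after consonant 'th') → nedthanothn.
Attach noun class class III -su → nedthanothnsu.
Nasal assimilation: no change.
Apply epenthesis: nedthanothnsu → nedthanothinisu.

nedthanothinisu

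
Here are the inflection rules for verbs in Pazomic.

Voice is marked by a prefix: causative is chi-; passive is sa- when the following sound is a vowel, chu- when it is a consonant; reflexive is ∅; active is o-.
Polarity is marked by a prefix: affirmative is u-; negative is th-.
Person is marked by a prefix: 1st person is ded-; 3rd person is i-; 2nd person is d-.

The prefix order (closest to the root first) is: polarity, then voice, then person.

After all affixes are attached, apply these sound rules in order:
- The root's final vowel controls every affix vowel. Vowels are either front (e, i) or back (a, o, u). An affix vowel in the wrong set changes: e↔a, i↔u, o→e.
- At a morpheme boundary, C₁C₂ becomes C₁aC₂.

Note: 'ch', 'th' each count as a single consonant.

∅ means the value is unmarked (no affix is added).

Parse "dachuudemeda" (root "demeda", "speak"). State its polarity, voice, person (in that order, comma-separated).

affirmative, causative, 2nd person

Segment: d-chi-u-demeda.
polarity: u- → affirmative.
voice: chi- → causative.
person: d- → 2nd person.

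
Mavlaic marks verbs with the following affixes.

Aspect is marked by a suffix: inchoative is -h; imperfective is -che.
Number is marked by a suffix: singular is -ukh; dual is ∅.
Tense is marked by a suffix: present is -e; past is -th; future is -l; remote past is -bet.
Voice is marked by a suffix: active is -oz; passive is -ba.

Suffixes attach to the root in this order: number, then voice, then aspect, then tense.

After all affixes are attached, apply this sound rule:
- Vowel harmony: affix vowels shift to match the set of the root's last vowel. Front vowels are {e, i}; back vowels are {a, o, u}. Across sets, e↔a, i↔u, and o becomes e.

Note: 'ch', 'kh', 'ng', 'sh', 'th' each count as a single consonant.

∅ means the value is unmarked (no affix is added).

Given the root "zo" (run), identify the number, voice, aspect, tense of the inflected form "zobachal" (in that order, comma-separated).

Segment: zo-ba-che-l.
number: ∅ → dual.
voice: -ba → passive.
aspect: -che → imperfective.
tense: -l → future.

dual, passive, imperfective, future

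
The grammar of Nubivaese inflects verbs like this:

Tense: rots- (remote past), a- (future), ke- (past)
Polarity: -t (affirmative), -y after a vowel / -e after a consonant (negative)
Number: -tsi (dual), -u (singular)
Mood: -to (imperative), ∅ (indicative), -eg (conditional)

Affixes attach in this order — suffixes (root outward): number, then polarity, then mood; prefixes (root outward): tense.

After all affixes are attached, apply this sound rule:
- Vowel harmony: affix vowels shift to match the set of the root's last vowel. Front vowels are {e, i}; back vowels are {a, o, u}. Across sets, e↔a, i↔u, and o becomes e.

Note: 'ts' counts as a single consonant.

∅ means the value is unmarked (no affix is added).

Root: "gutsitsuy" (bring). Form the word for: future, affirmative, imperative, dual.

agutsitsuytsutto

Attach number dual -tsi → gutsitsuytsi.
Attach tense future a- → agutsitsuytsi.
Attach polarity affirmative -t → agutsitsuytsit.
Attach mood imperative -to → agutsitsuytsitto.
Apply vowel harmony: agutsitsuytsitto → agutsitsuytsutto.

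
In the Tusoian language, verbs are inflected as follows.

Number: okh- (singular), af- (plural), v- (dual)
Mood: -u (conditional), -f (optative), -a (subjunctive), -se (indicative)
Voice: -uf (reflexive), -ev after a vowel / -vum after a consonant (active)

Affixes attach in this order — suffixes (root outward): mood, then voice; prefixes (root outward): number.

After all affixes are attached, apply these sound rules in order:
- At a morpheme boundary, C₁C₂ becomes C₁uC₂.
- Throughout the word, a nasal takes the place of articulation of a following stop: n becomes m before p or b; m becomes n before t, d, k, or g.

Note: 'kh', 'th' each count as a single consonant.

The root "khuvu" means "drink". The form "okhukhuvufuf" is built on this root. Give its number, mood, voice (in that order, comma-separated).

singular, optative, reflexive

Segment: okh-khuvu-f-uf.
number: okh- → singular.
mood: -f → optative.
voice: -uf → reflexive.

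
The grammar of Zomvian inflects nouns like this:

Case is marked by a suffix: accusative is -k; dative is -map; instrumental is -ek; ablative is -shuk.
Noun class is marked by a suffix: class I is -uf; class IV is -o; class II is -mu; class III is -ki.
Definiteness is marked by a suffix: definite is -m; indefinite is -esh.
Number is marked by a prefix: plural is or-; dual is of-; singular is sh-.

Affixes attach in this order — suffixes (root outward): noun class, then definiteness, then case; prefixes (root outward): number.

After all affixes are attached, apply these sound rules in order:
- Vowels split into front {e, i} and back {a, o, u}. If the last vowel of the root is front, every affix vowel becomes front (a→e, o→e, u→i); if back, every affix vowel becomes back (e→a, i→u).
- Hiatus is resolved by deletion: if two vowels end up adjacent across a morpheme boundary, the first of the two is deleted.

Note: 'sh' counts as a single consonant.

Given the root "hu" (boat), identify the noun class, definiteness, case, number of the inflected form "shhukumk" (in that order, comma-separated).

class III, definite, accusative, singular

Segment: sh-hu-ki-m-k.
noun class: -ki → class III.
definiteness: -m → definite.
case: -k → accusative.
number: sh- → singular.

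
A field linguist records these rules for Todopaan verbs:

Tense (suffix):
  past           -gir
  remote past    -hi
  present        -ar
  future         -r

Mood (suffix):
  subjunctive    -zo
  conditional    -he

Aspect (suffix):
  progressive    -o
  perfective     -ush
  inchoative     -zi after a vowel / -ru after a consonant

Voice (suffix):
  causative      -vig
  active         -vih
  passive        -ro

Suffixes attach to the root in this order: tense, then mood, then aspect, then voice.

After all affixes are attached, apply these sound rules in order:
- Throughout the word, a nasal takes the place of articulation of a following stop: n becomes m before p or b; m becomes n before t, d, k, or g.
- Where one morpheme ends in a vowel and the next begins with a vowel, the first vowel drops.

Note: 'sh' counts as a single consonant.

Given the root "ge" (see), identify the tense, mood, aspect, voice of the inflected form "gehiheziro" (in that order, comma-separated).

remote past, conditional, inchoative, passive

Segment: ge-hi-he-zi-ro.
tense: -hi → remote past.
mood: -he → conditional.
aspect: -zi/ru → inchoative.
voice: -ro → passive.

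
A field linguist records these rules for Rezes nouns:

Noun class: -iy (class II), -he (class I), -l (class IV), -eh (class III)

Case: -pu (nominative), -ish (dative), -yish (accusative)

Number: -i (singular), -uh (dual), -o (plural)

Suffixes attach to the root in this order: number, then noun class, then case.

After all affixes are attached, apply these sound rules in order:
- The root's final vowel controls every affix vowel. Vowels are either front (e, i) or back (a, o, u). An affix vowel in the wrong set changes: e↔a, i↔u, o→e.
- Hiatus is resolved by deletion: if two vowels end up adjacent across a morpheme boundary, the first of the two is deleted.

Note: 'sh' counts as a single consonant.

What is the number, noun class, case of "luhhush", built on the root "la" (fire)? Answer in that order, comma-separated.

Segment: la-uh-he-ish.
number: -uh → dual.
noun class: -he → class I.
case: -ish → dative.

dual, class I, dative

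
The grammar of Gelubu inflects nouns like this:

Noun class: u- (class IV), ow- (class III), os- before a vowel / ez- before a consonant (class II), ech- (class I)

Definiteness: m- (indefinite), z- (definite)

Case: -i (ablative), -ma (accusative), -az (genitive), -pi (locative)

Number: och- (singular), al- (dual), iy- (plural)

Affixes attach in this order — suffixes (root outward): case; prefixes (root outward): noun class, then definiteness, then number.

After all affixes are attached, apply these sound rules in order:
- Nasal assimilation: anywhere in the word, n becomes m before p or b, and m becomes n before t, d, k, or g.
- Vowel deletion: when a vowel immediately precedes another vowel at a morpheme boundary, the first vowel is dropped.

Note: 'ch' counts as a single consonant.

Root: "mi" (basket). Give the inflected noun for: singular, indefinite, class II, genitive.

Attach noun class class II ez- (before consonant 'm') → ezmi.
Attach case genitive -az → ezmiaz.
Attach definiteness indefinite m- → mezmiaz.
Attach number singular och- → ochmezmiaz.
Nasal assimilation: no change.
Apply vowel deletion: ochmezmiaz → ochmezmaz.

ochmezmaz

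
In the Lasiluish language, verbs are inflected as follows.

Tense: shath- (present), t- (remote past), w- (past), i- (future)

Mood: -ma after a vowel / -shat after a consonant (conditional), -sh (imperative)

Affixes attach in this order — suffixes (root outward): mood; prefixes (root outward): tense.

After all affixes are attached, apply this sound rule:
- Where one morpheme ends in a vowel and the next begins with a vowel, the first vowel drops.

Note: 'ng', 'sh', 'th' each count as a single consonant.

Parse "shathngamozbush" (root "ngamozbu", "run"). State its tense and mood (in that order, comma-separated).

Segment: shath-ngamozbu-sh.
tense: shath- → present.
mood: -sh → imperative.

present, imperative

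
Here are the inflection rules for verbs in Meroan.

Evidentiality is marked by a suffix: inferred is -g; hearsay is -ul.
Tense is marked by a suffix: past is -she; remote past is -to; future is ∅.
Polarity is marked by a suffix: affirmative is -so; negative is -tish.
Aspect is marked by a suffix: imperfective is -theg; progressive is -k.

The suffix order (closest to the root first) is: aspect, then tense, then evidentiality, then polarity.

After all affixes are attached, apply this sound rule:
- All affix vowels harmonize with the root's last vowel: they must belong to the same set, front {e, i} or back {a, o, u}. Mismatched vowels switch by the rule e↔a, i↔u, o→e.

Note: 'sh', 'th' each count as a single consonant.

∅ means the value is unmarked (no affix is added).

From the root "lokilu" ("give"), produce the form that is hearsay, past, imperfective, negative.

lokiluthagshaultush

Attach aspect imperfective -theg → lokilutheg.
Attach tense past -she → lokiluthegshe.
Attach evidentiality hearsay -ul → lokiluthegsheul.
Attach polarity negative -tish → lokiluthegsheultish.
Apply vowel harmony: lokiluthegsheultish → lokiluthagshaultush.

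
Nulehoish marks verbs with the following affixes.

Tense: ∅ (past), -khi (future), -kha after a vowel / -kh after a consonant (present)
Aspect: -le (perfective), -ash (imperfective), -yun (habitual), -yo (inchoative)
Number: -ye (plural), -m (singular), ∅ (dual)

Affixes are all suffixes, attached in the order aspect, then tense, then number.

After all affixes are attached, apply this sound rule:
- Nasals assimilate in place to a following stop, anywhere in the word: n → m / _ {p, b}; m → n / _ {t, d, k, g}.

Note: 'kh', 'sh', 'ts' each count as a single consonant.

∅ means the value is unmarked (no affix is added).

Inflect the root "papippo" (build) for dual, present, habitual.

papippoyunkh

Attach aspect habitual -yun → papippoyun.
Attach tense present -kh (after consonant 'n') → papippoyunkh.
number = dual: zero marking, form stays papippoyunkh.
Nasal assimilation: no change.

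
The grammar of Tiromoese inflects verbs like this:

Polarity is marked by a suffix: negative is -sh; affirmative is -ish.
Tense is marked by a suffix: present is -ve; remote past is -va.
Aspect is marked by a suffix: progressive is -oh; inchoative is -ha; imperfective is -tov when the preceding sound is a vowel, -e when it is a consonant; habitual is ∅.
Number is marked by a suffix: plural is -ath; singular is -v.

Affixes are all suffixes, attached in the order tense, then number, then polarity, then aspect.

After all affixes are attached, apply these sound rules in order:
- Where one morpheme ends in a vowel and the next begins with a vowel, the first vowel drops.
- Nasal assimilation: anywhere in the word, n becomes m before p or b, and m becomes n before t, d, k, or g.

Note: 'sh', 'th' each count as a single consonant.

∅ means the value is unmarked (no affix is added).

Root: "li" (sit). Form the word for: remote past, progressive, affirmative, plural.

Attach tense remote past -va → liva.
Attach number plural -ath → livaath.
Attach polarity affirmative -ish → livaathish.
Attach aspect progressive -oh → livaathishoh.
Apply vowel deletion: livaathishoh → livathishoh.
Nasal assimilation: no change.

livathishoh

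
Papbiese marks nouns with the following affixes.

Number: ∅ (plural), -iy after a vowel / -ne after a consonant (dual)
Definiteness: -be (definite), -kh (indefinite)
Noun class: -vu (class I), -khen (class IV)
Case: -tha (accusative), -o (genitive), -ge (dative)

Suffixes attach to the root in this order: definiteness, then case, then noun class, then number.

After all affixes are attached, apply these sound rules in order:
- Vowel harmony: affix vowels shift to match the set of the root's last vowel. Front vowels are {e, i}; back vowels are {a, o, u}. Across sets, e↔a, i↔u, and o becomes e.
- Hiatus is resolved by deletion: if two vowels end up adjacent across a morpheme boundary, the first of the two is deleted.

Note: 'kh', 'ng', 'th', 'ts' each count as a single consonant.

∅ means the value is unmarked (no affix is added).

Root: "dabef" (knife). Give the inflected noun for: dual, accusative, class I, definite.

dabefbetheviy

Attach definiteness definite -be → dabefbe.
Attach case accusative -tha → dabefbetha.
Attach noun class class I -vu → dabefbethavu.
Attach number dual -iy (after vowel 'u') → dabefbethavuiy.
Apply vowel harmony: dabefbethavuiy → dabefbetheviiy.
Apply vowel deletion: dabefbetheviiy → dabefbetheviy.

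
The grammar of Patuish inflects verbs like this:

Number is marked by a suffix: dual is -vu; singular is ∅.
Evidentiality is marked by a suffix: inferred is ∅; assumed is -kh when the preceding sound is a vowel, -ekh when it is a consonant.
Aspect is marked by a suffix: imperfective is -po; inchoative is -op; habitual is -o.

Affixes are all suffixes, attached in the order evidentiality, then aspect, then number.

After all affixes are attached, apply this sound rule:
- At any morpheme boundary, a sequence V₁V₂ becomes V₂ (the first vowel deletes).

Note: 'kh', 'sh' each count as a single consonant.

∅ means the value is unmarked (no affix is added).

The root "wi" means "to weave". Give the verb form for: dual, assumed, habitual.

Attach evidentiality assumed -kh (after vowel 'i') → wikh.
Attach aspect habitual -o → wikho.
Attach number dual -vu → wikhovu.
Vowel deletion: no change.

wikhovu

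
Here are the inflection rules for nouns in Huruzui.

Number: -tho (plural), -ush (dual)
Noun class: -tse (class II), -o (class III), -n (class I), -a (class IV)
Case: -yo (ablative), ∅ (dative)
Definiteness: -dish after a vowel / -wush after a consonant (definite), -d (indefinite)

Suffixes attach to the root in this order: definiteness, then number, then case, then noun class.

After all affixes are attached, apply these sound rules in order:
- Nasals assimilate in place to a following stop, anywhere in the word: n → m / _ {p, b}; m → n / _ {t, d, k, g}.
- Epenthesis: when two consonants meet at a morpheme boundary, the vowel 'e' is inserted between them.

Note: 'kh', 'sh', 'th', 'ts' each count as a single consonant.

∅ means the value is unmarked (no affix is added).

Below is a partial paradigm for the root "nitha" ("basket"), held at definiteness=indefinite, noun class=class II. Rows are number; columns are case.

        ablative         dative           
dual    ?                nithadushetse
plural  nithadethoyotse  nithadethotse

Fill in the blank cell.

Attach definiteness indefinite -d → nithad.
Attach number dual -ush → nithadush.
Attach case ablative -yo → nithadushyo.
Attach noun class class II -tse → nithadushyotse.
Nasal assimilation: no change.
Apply epenthesis: nithadushyotse → nithadusheyotse.

nithadusheyotse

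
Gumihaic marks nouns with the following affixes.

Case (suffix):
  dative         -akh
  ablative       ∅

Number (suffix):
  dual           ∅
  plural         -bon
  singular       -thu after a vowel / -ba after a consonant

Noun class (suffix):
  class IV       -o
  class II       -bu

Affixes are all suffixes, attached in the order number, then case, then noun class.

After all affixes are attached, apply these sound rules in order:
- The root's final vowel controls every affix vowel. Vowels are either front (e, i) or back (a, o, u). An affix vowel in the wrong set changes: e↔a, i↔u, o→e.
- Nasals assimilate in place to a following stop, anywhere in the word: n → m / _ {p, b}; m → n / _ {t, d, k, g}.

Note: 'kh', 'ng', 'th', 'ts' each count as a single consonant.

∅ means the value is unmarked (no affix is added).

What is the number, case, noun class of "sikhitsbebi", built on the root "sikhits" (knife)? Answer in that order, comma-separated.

singular, ablative, class II

Segment: sikhits-ba-bu.
number: -thu/ba → singular.
case: ∅ → ablative.
noun class: -bu → class II.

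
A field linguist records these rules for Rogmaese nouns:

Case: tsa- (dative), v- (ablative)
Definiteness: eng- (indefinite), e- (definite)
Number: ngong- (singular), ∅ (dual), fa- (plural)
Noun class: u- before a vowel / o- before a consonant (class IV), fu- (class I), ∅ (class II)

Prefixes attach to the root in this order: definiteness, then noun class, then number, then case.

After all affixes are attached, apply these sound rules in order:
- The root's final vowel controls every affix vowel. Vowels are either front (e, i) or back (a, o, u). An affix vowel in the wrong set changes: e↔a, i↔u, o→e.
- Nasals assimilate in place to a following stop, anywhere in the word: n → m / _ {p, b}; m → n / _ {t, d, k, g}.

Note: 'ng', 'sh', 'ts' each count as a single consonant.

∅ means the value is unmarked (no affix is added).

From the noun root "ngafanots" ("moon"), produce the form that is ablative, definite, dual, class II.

vangafanots

Attach definiteness definite e- → engafanots.
noun class = class II: zero marking, form stays engafanots.
number = dual: zero marking, form stays engafanots.
Attach case ablative v- → vengafanots.
Apply vowel harmony: vengafanots → vangafanots.
Nasal assimilation: no change.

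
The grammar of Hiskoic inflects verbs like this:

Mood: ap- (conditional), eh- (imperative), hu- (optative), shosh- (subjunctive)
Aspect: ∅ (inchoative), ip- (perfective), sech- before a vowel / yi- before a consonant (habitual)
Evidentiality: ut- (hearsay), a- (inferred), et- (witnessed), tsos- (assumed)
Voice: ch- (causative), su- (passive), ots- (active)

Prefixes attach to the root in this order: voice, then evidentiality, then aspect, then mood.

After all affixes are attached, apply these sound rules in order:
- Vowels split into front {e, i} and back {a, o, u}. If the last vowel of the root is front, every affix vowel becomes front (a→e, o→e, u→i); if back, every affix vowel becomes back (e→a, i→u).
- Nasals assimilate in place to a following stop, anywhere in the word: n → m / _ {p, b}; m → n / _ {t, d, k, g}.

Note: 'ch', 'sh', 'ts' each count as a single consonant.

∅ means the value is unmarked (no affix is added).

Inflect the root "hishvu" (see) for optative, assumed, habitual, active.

huyutsosotshishvu

Attach voice active ots- → otshishvu.
Attach evidentiality assumed tsos- → tsosotshishvu.
Attach aspect habitual yi- (before consonant 'ts') → yitsosotshishvu.
Attach mood optative hu- → huyitsosotshishvu.
Apply vowel harmony: huyitsosotshishvu → huyutsosotshishvu.
Nasal assimilation: no change.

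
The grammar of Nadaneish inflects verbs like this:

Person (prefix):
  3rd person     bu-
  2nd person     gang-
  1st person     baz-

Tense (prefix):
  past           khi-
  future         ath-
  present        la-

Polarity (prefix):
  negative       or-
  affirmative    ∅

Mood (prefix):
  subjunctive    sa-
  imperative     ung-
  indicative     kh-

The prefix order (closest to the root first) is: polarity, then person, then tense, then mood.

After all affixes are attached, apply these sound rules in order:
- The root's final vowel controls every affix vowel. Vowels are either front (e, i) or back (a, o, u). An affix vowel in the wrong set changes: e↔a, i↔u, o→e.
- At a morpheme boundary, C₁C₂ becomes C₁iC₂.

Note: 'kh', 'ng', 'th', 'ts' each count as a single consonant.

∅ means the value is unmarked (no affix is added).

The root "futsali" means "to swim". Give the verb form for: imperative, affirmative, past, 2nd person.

polarity = affirmative: zero marking, form stays futsali.
Attach person 2nd person gang- → gangfutsali.
Attach tense past khi- → khigangfutsali.
Attach mood imperative ung- → ungkhigangfutsali.
Apply vowel harmony: ungkhigangfutsali → ingkhigengfutsali.
Apply epenthesis: ingkhigengfutsali → ingikhigengifutsali.

ingikhigengifutsali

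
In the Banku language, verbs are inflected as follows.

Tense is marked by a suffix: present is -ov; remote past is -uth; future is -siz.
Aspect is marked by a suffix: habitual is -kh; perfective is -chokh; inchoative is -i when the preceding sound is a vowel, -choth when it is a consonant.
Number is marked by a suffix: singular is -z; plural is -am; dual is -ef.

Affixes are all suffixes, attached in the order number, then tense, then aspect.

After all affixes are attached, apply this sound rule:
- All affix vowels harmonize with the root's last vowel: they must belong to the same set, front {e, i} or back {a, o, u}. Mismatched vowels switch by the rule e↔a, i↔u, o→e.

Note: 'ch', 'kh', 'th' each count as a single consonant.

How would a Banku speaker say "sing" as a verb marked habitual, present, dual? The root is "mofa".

Attach number dual -ef → mofaef.
Attach tense present -ov → mofaefov.
Attach aspect habitual -kh → mofaefovkh.
Apply vowel harmony: mofaefovkh → mofaafovkh.

mofaafovkh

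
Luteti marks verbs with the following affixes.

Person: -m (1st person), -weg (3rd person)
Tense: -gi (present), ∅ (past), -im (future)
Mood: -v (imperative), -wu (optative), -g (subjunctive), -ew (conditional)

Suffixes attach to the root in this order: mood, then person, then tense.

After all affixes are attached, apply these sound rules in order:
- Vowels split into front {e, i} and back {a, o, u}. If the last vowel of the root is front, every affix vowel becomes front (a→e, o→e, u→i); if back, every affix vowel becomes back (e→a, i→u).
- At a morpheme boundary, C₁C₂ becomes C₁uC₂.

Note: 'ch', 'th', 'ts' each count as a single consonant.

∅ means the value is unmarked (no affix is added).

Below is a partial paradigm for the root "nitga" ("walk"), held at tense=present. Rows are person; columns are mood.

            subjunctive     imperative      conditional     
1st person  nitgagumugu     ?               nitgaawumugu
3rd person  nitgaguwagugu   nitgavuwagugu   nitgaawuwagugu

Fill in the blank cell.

nitgavumugu

Attach mood imperative -v → nitgav.
Attach person 1st person -m → nitgavm.
Attach tense present -gi → nitgavmgi.
Apply vowel harmony: nitgavmgi → nitgavmgu.
Apply epenthesis: nitgavmgu → nitgavumugu.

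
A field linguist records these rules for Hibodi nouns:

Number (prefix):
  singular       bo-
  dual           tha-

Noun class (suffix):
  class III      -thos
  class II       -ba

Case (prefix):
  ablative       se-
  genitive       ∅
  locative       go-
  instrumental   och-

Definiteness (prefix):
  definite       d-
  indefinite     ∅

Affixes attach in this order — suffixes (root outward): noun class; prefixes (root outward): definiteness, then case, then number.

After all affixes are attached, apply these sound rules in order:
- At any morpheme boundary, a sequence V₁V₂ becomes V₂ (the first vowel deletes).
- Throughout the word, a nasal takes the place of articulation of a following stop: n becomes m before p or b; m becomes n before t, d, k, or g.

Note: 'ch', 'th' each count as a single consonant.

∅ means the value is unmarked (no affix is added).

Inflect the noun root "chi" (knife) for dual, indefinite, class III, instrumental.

definiteness = indefinite: zero marking, form stays chi.
Attach case instrumental och- → ochchi.
Attach noun class class III -thos → ochchithos.
Attach number dual tha- → thaochchithos.
Apply vowel deletion: thaochchithos → thochchithos.
Nasal assimilation: no change.

thochchithos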